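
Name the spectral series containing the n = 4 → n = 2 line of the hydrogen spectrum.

Balmer

The series is set by the lower level: n_f = 2 is the Balmer series.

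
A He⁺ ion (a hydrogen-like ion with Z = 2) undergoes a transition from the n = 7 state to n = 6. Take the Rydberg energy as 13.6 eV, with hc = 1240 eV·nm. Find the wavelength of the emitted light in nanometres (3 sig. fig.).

For Z = 2 the level energies scale as Z², so the effective Rydberg energy is 13.6 × 4 = 54.40 eV.
ΔE = 54.40 × (1/6² − 1/7²) = 54.40 × 0.007370 = 0.4009 eV.
λ = hc/ΔE = 1240 / 0.4009 = 3090 nm.

3090 nm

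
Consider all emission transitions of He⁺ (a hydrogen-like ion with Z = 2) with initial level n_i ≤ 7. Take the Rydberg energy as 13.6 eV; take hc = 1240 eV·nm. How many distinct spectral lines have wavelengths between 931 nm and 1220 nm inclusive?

2

Enumerate all n_i → n_f pairs with 1 ≤ n_f < n_i ≤ 7 and compute λ = 1240 / [13.6·4·(1/n_f² − 1/n_i²)].
Lines falling in [931, 1220] nm: 5→4 (1013 nm), 7→5 (1163 nm).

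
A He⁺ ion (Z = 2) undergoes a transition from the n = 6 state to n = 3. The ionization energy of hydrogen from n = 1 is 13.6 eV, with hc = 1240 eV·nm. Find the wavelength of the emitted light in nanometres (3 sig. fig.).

274 nm

For Z = 2 the level energies scale as Z², so the effective Rydberg energy is 13.6 × 4 = 54.40 eV.
ΔE = 54.40 × (1/3² − 1/6²) = 54.40 × 0.08333 = 4.533 eV.
λ = hc/ΔE = 1240 / 4.533 = 274 nm.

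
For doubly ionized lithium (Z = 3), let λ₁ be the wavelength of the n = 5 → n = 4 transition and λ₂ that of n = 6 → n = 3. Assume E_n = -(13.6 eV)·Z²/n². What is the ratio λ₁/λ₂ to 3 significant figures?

3.70

λ ∝ 1/ΔE ∝ 1/(1/n_f² − 1/n_i²), and the Z² and hc factors cancel in the ratio.
λ₁/λ₂ = (1/3² − 1/6²)/(1/4² − 1/5²) = 0.08333/0.02250 = 3.70.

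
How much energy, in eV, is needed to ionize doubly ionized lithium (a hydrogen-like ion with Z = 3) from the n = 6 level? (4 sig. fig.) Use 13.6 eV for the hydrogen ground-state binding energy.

3.400 eV

E_n = −13.6 Z²/n² = −122.4/n² eV for Z = 3.
E_6 = −122.4/36 = −3.400 eV, so ionization (to E = 0) requires 3.400 eV.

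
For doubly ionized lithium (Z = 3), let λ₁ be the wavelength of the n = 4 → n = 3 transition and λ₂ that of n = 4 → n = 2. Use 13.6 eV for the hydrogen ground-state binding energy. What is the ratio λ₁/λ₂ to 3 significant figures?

λ ∝ 1/ΔE ∝ 1/(1/n_f² − 1/n_i²), and the Z² and hc factors cancel in the ratio.
λ₁/λ₂ = (1/2² − 1/4²)/(1/3² − 1/4²) = 0.1875/0.04861 = 3.86.

3.86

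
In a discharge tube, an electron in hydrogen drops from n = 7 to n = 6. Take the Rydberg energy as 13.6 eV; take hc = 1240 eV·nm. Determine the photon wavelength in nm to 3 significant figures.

12400 nm

ΔE = 13.60 × (1/6² − 1/7²) = 13.60 × 0.007370 = 0.1002 eV.
λ = hc/ΔE = 1240 / 0.1002 = 12400 nm.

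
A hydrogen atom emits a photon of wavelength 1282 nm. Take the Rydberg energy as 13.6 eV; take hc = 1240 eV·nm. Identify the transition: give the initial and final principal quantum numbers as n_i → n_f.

The photon energy is ΔE = hc/λ = 1240 / 1282 = 0.9672 eV.
With Z = 1, ΔE = 13.60 × (1/n_f² − 1/n_i²), so 1/n_f² − 1/n_i² = 0.07112.
Trying n_f = 3 gives 1/n_i² = 0.03999, i.e. n_i ≈ 5; this pair matches.

n_i = 5, n_f = 3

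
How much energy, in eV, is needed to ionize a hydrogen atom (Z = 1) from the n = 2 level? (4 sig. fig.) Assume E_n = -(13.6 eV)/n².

E_2 = −13.60/4 = −3.400 eV, so ionization (to E = 0) requires 3.400 eV.

3.400 eV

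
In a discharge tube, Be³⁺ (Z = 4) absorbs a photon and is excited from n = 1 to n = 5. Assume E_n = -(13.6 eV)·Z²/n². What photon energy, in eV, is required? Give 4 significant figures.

208.9 eV

The Bohr energies scale as Z², so for Z = 4: E_n = −217.6/n² eV.
E_5 = −217.6/25 = −8.704 eV and E_1 = −217.6/1 = −217.6 eV.
The photon energy is |E_5 − E_1| = 208.9 eV.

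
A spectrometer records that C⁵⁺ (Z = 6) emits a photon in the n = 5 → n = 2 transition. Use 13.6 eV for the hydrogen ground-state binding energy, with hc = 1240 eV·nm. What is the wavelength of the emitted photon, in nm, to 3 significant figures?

For Z = 6 the level energies scale as Z², so the effective Rydberg energy is 13.6 × 36 = 489.6 eV.
ΔE = 489.6 × (1/2² − 1/5²) = 489.6 × 0.2100 = 102.8 eV.
λ = hc/ΔE = 1240 / 102.8 = 12.1 nm.

12.1 nm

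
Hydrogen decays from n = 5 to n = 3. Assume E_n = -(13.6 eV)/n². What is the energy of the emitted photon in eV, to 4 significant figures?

E_5 = −13.60/25 = −0.5440 eV and E_3 = −13.60/9 = −1.511 eV.
The photon energy is |E_5 − E_3| = 0.9671 eV.

0.9671 eV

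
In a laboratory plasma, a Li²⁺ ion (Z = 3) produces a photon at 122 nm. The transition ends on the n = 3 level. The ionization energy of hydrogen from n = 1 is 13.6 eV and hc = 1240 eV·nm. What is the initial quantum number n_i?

n_i = 6

The photon energy is ΔE = hc/λ = 1240 / 122 = 10.16 eV.
With Z = 3, ΔE = 122.4 × (1/n_f² − 1/n_i²), so 1/n_f² − 1/n_i² = 0.08304.
With n_f = 3: 1/n_i² = 1/9 − 0.08304 = 0.02807, so n_i ≈ 5.97.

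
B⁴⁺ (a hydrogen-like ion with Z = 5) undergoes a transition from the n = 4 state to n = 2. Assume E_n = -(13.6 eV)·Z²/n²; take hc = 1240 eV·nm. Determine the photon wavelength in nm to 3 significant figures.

For Z = 5 the level energies scale as Z², so the effective Rydberg energy is 13.6 × 25 = 340.0 eV.
ΔE = 340.0 × (1/2² − 1/4²) = 340.0 × 0.1875 = 63.75 eV.
λ = hc/ΔE = 1240 / 63.75 = 19.5 nm.

19.5 nm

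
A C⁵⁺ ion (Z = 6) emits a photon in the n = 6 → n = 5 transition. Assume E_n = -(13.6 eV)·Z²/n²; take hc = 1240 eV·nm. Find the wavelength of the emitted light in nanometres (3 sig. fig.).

For Z = 6 the level energies scale as Z², so the effective Rydberg energy is 13.6 × 36 = 489.6 eV.
ΔE = 489.6 × (1/5² − 1/6²) = 489.6 × 0.01222 = 5.984 eV.
λ = hc/ΔE = 1240 / 5.984 = 207 nm.

207 nm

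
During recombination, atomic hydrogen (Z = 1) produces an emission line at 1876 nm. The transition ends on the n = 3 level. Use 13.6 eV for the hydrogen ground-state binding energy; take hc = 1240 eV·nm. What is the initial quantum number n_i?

n_i = 4

The photon energy is ΔE = hc/λ = 1240 / 1876 = 0.6610 eV.
With Z = 1, ΔE = 13.60 × (1/n_f² − 1/n_i²), so 1/n_f² − 1/n_i² = 0.04860.
With n_f = 3: 1/n_i² = 1/9 − 0.04860 = 0.06251, so n_i ≈ 4.00.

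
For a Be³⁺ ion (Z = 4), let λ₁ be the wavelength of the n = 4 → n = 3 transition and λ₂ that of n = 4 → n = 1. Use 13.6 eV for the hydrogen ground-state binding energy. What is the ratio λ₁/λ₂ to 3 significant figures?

19.3

λ ∝ 1/ΔE ∝ 1/(1/n_f² − 1/n_i²), and the Z² and hc factors cancel in the ratio.
λ₁/λ₂ = (1/1² − 1/4²)/(1/3² − 1/4²) = 0.9375/0.04861 = 19.3.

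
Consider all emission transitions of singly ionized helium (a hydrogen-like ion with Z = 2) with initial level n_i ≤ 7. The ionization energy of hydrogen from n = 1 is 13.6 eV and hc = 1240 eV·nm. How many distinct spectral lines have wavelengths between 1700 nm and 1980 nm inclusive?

Enumerate all n_i → n_f pairs with 1 ≤ n_f < n_i ≤ 7 and compute λ = 1240 / [13.6·4·(1/n_f² − 1/n_i²)].
Lines falling in [1700, 1980] nm: 6→5 (1865 nm).

1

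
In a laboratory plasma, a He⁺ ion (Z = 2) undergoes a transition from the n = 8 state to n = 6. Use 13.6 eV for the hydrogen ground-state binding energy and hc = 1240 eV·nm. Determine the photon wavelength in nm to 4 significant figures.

1876 nm

For Z = 2 the level energies scale as Z², so the effective Rydberg energy is 13.6 × 4 = 54.40 eV.
ΔE = 54.40 × (1/6² − 1/8²) = 54.40 × 0.01215 = 0.6611 eV.
λ = hc/ΔE = 1240 / 0.6611 = 1876 nm.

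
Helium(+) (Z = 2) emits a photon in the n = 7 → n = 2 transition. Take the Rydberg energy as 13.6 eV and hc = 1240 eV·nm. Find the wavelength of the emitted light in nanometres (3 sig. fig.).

99.3 nm

For Z = 2 the level energies scale as Z², so the effective Rydberg energy is 13.6 × 4 = 54.40 eV.
ΔE = 54.40 × (1/2² − 1/7²) = 54.40 × 0.2296 = 12.49 eV.
λ = hc/ΔE = 1240 / 12.49 = 99.3 nm.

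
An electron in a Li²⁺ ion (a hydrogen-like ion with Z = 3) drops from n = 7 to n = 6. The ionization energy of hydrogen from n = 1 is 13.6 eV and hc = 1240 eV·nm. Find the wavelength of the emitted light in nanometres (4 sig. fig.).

1375 nm

For Z = 3 the level energies scale as Z², so the effective Rydberg energy is 13.6 × 9 = 122.4 eV.
ΔE = 122.4 × (1/6² − 1/7²) = 122.4 × 0.007370 = 0.9020 eV.
λ = hc/ΔE = 1240 / 0.9020 = 1375 nm.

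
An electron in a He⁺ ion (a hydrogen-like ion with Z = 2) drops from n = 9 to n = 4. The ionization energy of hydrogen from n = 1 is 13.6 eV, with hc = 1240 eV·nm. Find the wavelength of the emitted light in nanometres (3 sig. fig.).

454 nm

For Z = 2 the level energies scale as Z², so the effective Rydberg energy is 13.6 × 4 = 54.40 eV.
ΔE = 54.40 × (1/4² − 1/9²) = 54.40 × 0.05015 = 2.728 eV.
λ = hc/ΔE = 1240 / 2.728 = 454 nm.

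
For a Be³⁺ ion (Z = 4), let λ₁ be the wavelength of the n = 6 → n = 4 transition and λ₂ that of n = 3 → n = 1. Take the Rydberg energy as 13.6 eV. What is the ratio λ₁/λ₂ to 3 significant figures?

λ ∝ 1/ΔE ∝ 1/(1/n_f² − 1/n_i²), and the Z² and hc factors cancel in the ratio.
λ₁/λ₂ = (1/1² − 1/3²)/(1/4² − 1/6²) = 0.8889/0.03472 = 25.6.

25.6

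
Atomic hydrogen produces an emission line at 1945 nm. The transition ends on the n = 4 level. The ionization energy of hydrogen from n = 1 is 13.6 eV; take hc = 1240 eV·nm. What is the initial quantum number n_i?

The photon energy is ΔE = hc/λ = 1240 / 1945 = 0.6375 eV.
With Z = 1, ΔE = 13.60 × (1/n_f² − 1/n_i²), so 1/n_f² − 1/n_i² = 0.04688.
With n_f = 4: 1/n_i² = 1/16 − 0.04688 = 0.01562, so n_i ≈ 8.00.

n_i = 8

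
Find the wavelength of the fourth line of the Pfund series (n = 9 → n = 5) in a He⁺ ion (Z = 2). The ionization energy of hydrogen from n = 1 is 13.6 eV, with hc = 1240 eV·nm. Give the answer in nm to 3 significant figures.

824 nm

The Pfund series terminates on n_f = 5; the fourth line has n_i = 5+4 = 9.
ΔE = 54.40 × (1/5² − 1/9²) = 1.504 eV.
λ = 1240 / 1.504 = 824 nm.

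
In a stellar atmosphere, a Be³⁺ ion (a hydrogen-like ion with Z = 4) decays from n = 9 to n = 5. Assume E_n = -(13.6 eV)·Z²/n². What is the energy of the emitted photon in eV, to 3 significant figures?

6.02 eV

The Bohr energies scale as Z², so for Z = 4: E_n = −217.6/n² eV.
E_9 = −217.6/81 = −2.686 eV and E_5 = −217.6/25 = −8.704 eV.
The photon energy is |E_9 − E_5| = 6.02 eV.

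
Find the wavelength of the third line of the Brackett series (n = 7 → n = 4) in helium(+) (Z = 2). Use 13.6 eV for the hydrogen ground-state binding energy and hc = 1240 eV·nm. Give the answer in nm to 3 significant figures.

542 nm

The Brackett series terminates on n_f = 4; the third line has n_i = 4+3 = 7.
ΔE = 54.40 × (1/4² − 1/7²) = 2.290 eV.
λ = 1240 / 2.290 = 542 nm.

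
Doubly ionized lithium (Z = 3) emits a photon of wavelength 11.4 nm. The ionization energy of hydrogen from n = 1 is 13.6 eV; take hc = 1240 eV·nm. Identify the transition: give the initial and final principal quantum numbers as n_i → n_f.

The photon energy is ΔE = hc/λ = 1240 / 11.4 = 108.8 eV.
With Z = 3, ΔE = 122.4 × (1/n_f² − 1/n_i²), so 1/n_f² − 1/n_i² = 0.8887.
Trying n_f = 1 gives 1/n_i² = 0.1113, i.e. n_i ≈ 3; this pair matches.

n_i = 3, n_f = 1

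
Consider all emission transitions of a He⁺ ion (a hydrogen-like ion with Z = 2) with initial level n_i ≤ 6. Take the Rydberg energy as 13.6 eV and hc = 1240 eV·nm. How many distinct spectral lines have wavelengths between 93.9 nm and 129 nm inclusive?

3

Enumerate all n_i → n_f pairs with 1 ≤ n_f < n_i ≤ 6 and compute λ = 1240 / [13.6·4·(1/n_f² − 1/n_i²)].
Lines falling in [93.9, 129] nm: 6→2 (102.6 nm), 5→2 (108.5 nm), 4→2 (121.6 nm).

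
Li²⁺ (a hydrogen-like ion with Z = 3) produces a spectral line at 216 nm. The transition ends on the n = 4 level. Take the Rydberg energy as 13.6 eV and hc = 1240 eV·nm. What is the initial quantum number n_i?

n_i = 8

The photon energy is ΔE = hc/λ = 1240 / 216 = 5.741 eV.
With Z = 3, ΔE = 122.4 × (1/n_f² − 1/n_i²), so 1/n_f² − 1/n_i² = 0.04690.
With n_f = 4: 1/n_i² = 1/16 − 0.04690 = 0.01560, so n_i ≈ 8.01.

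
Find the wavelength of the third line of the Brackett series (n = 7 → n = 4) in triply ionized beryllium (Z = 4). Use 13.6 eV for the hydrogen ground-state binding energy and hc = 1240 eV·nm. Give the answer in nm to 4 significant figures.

The Brackett series terminates on n_f = 4; the third line has n_i = 4+3 = 7.
ΔE = 217.6 × (1/4² − 1/7²) = 9.159 eV.
λ = 1240 / 9.159 = 135.4 nm.

135.4 nm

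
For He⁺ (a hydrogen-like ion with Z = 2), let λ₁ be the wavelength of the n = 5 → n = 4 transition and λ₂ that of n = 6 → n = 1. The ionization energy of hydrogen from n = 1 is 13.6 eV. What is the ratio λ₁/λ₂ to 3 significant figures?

43.2

λ ∝ 1/ΔE ∝ 1/(1/n_f² − 1/n_i²), and the Z² and hc factors cancel in the ratio.
λ₁/λ₂ = (1/1² − 1/6²)/(1/4² − 1/5²) = 0.9722/0.02250 = 43.2.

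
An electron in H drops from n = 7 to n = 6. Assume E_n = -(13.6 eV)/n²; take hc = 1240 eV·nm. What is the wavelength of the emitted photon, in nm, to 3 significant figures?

ΔE = 13.60 × (1/6² − 1/7²) = 13.60 × 0.007370 = 0.1002 eV.
λ = hc/ΔE = 1240 / 0.1002 = 12400 nm.

12400 nm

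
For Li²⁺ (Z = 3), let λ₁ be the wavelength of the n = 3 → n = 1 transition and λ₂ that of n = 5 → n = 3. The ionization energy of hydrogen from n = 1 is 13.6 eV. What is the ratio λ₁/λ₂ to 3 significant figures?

0.0800

λ ∝ 1/ΔE ∝ 1/(1/n_f² − 1/n_i²), and the Z² and hc factors cancel in the ratio.
λ₁/λ₂ = (1/3² − 1/5²)/(1/1² − 1/3²) = 0.07111/0.8889 = 0.0800.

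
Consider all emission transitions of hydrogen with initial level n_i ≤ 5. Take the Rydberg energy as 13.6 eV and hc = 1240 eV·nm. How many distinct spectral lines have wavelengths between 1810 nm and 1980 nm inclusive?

Enumerate all n_i → n_f pairs with 1 ≤ n_f < n_i ≤ 5 and compute λ = 1240 / [13.6·1·(1/n_f² − 1/n_i²)].
Lines falling in [1810, 1980] nm: 4→3 (1876 nm).

1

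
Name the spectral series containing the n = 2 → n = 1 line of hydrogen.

The series is set by the lower level: n_f = 1 is the Lyman series.

Lyman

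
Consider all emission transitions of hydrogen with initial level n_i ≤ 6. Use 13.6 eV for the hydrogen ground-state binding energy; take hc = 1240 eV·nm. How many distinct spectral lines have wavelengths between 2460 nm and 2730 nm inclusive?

Enumerate all n_i → n_f pairs with 1 ≤ n_f < n_i ≤ 6 and compute λ = 1240 / [13.6·1·(1/n_f² − 1/n_i²)].
Lines falling in [2460, 2730] nm: 6→4 (2626 nm).

1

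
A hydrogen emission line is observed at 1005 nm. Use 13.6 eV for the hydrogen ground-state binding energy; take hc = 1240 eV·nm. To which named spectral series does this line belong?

ΔE = 1240/1005 = 1.234 eV.
This matches 13.6 × (1/3² − 1/7²), so n_f = 3: the Paschen series.

Paschen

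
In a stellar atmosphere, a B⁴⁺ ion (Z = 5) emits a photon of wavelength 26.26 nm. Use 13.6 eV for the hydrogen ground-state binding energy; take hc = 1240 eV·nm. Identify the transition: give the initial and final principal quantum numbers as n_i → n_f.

The photon energy is ΔE = hc/λ = 1240 / 26.26 = 47.22 eV.
With Z = 5, ΔE = 340.0 × (1/n_f² − 1/n_i²), so 1/n_f² − 1/n_i² = 0.1389.
Trying n_f = 2 gives 1/n_i² = 0.1111, i.e. n_i ≈ 3; this pair matches.

n_i = 3, n_f = 2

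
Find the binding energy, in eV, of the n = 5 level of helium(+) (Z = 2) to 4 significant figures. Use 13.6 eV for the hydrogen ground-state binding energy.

E_n = −13.6 Z²/n² = −54.40/n² eV for Z = 2.
E_5 = −54.40/25 = −2.176 eV, so ionization (to E = 0) requires 2.176 eV.

2.176 eV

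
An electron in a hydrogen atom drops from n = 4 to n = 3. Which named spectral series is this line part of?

The series is set by the lower level: n_f = 3 is the Paschen series.

Paschen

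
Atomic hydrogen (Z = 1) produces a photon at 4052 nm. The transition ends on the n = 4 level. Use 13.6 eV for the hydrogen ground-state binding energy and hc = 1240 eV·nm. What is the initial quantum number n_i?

n_i = 5

The photon energy is ΔE = hc/λ = 1240 / 4052 = 0.3060 eV.
With Z = 1, ΔE = 13.60 × (1/n_f² − 1/n_i²), so 1/n_f² − 1/n_i² = 0.02250.
With n_f = 4: 1/n_i² = 1/16 − 0.02250 = 0.04000, so n_i ≈ 5.00.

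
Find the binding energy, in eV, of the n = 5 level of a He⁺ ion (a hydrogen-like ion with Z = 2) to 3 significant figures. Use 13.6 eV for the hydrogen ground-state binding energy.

E_n = −13.6 Z²/n² = −54.40/n² eV for Z = 2.
E_5 = −54.40/25 = −2.18 eV, so ionization (to E = 0) requires 2.18 eV.

2.18 eV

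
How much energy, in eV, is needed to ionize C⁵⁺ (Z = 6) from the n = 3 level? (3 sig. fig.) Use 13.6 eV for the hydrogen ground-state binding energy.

54.4 eV

E_n = −13.6 Z²/n² = −489.6/n² eV for Z = 6.
E_3 = −489.6/9 = −54.4 eV, so ionization (to E = 0) requires 54.4 eV.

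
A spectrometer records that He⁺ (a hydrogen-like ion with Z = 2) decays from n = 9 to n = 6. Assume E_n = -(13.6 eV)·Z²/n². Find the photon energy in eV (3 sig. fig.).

The Bohr energies scale as Z², so for Z = 2: E_n = −54.40/n² eV.
E_9 = −54.40/81 = −0.6716 eV and E_6 = −54.40/36 = −1.511 eV.
The photon energy is |E_9 − E_6| = 0.840 eV.

0.840 eV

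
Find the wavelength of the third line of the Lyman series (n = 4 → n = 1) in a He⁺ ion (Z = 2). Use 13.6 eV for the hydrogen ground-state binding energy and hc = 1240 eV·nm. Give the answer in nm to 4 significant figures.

The Lyman series terminates on n_f = 1; the third line has n_i = 1+3 = 4.
ΔE = 54.40 × (1/1² − 1/4²) = 51.00 eV.
λ = 1240 / 51.00 = 24.31 nm.

24.31 nm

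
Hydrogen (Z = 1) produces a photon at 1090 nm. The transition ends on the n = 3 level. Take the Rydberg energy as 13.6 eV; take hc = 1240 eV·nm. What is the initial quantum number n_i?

The photon energy is ΔE = hc/λ = 1240 / 1090 = 1.138 eV.
With Z = 1, ΔE = 13.60 × (1/n_f² − 1/n_i²), so 1/n_f² − 1/n_i² = 0.08365.
With n_f = 3: 1/n_i² = 1/9 − 0.08365 = 0.02746, so n_i ≈ 6.03.

n_i = 6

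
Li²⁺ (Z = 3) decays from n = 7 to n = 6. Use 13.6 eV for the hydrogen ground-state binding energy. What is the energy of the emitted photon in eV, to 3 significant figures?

The Bohr energies scale as Z², so for Z = 3: E_n = −122.4/n² eV.
E_7 = −122.4/49 = −2.498 eV and E_6 = −122.4/36 = −3.400 eV.
The photon energy is |E_7 − E_6| = 0.902 eV.

0.902 eV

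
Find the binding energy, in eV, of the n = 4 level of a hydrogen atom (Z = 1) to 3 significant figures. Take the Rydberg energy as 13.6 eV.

E_4 = −13.60/16 = −0.850 eV, so ionization (to E = 0) requires 0.850 eV.

0.850 eV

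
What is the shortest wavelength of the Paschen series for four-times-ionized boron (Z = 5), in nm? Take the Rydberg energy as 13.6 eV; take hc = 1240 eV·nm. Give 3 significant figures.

The Paschen series has lower level n_f = 3; the series limit corresponds to n_i → ∞.
ΔE_max = 13.6 × 25 / 3² = 37.78 eV.
λ_min = 1240 / 37.78 = 32.8 nm.

32.8 nm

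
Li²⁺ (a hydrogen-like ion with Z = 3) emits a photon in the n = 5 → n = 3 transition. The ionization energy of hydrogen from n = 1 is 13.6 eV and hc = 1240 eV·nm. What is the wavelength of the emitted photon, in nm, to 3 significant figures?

142 nm

For Z = 3 the level energies scale as Z², so the effective Rydberg energy is 13.6 × 9 = 122.4 eV.
ΔE = 122.4 × (1/3² − 1/5²) = 122.4 × 0.07111 = 8.704 eV.
λ = hc/ΔE = 1240 / 8.704 = 142 nm.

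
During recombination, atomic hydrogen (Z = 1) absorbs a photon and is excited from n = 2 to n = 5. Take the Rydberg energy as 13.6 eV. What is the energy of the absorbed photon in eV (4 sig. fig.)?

2.856 eV

E_5 = −13.60/25 = −0.5440 eV and E_2 = −13.60/4 = −3.400 eV.
The photon energy is |E_5 − E_2| = 2.856 eV.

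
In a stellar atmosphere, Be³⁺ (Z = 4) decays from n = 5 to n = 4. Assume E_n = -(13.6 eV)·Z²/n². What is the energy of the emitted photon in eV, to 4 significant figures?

4.896 eV

The Bohr energies scale as Z², so for Z = 4: E_n = −217.6/n² eV.
E_5 = −217.6/25 = −8.704 eV and E_4 = −217.6/16 = −13.60 eV.
The photon energy is |E_5 − E_4| = 4.896 eV.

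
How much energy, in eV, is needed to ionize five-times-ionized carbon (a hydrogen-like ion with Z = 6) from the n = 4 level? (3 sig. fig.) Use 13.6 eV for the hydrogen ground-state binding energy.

E_n = −13.6 Z²/n² = −489.6/n² eV for Z = 6.
E_4 = −489.6/16 = −30.6 eV, so ionization (to E = 0) requires 30.6 eV.

30.6 eV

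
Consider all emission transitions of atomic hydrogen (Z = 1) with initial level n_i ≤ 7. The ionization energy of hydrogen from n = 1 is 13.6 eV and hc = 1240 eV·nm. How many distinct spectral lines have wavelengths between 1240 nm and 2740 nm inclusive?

4

Enumerate all n_i → n_f pairs with 1 ≤ n_f < n_i ≤ 7 and compute λ = 1240 / [13.6·1·(1/n_f² − 1/n_i²)].
Lines falling in [1240, 2740] nm: 5→3 (1282 nm), 4→3 (1876 nm), 7→4 (2166 nm), 6→4 (2626 nm).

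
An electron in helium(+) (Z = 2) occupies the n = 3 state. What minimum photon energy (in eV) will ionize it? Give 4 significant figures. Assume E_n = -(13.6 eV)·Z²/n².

E_n = −13.6 Z²/n² = −54.40/n² eV for Z = 2.
E_3 = −54.40/9 = −6.044 eV, so ionization (to E = 0) requires 6.044 eV.

6.044 eV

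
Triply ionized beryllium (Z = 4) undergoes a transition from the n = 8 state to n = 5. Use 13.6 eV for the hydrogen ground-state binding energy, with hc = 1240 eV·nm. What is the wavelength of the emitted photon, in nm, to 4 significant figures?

233.8 nm

For Z = 4 the level energies scale as Z², so the effective Rydberg energy is 13.6 × 16 = 217.6 eV.
ΔE = 217.6 × (1/5² − 1/8²) = 217.6 × 0.02438 = 5.304 eV.
λ = hc/ΔE = 1240 / 5.304 = 233.8 nm.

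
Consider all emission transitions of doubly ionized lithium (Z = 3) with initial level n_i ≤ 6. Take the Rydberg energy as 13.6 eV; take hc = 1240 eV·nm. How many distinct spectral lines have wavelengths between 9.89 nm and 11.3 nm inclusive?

3

Enumerate all n_i → n_f pairs with 1 ≤ n_f < n_i ≤ 6 and compute λ = 1240 / [13.6·9·(1/n_f² − 1/n_i²)].
Lines falling in [9.89, 11.3] nm: 6→1 (10.42 nm), 5→1 (10.55 nm), 4→1 (10.81 nm).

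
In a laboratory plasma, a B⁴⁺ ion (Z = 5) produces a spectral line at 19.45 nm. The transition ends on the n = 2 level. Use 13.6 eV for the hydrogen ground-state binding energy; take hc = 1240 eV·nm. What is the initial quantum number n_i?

n_i = 4

The photon energy is ΔE = hc/λ = 1240 / 19.45 = 63.75 eV.
With Z = 5, ΔE = 340.0 × (1/n_f² − 1/n_i²), so 1/n_f² − 1/n_i² = 0.1875.
With n_f = 2: 1/n_i² = 1/4 − 0.1875 = 0.06249, so n_i ≈ 4.00.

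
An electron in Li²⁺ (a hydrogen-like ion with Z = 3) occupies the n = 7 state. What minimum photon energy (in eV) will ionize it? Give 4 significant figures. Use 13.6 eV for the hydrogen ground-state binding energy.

E_n = −13.6 Z²/n² = −122.4/n² eV for Z = 3.
E_7 = −122.4/49 = −2.498 eV, so ionization (to E = 0) requires 2.498 eV.

2.498 eV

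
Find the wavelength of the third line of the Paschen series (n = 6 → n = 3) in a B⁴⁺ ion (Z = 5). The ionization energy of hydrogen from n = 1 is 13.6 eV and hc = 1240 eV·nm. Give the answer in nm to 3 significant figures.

43.8 nm

The Paschen series terminates on n_f = 3; the third line has n_i = 3+3 = 6.
ΔE = 340.0 × (1/3² − 1/6²) = 28.33 eV.
λ = 1240 / 28.33 = 43.8 nm.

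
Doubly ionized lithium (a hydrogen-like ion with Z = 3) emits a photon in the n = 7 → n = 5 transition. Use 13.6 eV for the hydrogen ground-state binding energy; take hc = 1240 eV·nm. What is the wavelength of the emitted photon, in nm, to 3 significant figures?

For Z = 3 the level energies scale as Z², so the effective Rydberg energy is 13.6 × 9 = 122.4 eV.
ΔE = 122.4 × (1/5² − 1/7²) = 122.4 × 0.01959 = 2.398 eV.
λ = hc/ΔE = 1240 / 2.398 = 517 nm.

517 nm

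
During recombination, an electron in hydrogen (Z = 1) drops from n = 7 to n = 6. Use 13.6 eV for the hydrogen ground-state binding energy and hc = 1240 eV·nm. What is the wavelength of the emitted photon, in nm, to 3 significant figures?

ΔE = 13.60 × (1/6² − 1/7²) = 13.60 × 0.007370 = 0.1002 eV.
λ = hc/ΔE = 1240 / 0.1002 = 12400 nm.

12400 nm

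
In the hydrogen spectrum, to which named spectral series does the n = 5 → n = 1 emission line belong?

Lyman

The series is set by the lower level: n_f = 1 is the Lyman series.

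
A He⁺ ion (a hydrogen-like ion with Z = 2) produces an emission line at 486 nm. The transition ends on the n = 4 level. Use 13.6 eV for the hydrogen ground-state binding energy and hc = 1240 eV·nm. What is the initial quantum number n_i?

n_i = 8

The photon energy is ΔE = hc/λ = 1240 / 486 = 2.551 eV.
With Z = 2, ΔE = 54.40 × (1/n_f² − 1/n_i²), so 1/n_f² − 1/n_i² = 0.04690.
With n_f = 4: 1/n_i² = 1/16 − 0.04690 = 0.01560, so n_i ≈ 8.01.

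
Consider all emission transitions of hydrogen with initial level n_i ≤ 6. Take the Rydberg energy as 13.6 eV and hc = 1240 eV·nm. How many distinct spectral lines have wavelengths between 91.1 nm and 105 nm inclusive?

4

Enumerate all n_i → n_f pairs with 1 ≤ n_f < n_i ≤ 6 and compute λ = 1240 / [13.6·1·(1/n_f² − 1/n_i²)].
Lines falling in [91.1, 105] nm: 6→1 (93.78 nm), 5→1 (94.98 nm), 4→1 (97.25 nm), 3→1 (102.6 nm).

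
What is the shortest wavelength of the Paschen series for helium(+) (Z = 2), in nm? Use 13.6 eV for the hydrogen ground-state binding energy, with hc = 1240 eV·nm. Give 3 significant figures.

205 nm

The Paschen series has lower level n_f = 3; the series limit corresponds to n_i → ∞.
ΔE_max = 13.6 × 4 / 3² = 6.044 eV.
λ_min = 1240 / 6.044 = 205 nm.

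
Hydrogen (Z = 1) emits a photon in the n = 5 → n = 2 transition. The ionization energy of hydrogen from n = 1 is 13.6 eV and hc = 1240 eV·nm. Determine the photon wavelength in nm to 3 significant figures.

ΔE = 13.60 × (1/2² − 1/5²) = 13.60 × 0.2100 = 2.856 eV.
λ = hc/ΔE = 1240 / 2.856 = 434 nm.

434 nm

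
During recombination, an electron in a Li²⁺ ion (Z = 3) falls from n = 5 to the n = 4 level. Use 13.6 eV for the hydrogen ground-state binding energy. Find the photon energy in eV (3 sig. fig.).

The Bohr energies scale as Z², so for Z = 3: E_n = −122.4/n² eV.
E_5 = −122.4/25 = −4.896 eV and E_4 = −122.4/16 = −7.650 eV.
The photon energy is |E_5 − E_4| = 2.75 eV.

2.75 eV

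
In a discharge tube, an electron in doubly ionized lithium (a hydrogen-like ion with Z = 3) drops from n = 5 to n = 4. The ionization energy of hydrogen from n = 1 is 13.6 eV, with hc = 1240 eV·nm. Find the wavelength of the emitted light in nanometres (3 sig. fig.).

450 nm

For Z = 3 the level energies scale as Z², so the effective Rydberg energy is 13.6 × 9 = 122.4 eV.
ΔE = 122.4 × (1/4² − 1/5²) = 122.4 × 0.02250 = 2.754 eV.
λ = hc/ΔE = 1240 / 2.754 = 450 nm.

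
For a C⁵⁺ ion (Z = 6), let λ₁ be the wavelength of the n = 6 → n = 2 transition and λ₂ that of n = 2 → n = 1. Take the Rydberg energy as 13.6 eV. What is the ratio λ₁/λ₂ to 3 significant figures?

3.38

λ ∝ 1/ΔE ∝ 1/(1/n_f² − 1/n_i²), and the Z² and hc factors cancel in the ratio.
λ₁/λ₂ = (1/1² − 1/2²)/(1/2² − 1/6²) = 0.7500/0.2222 = 3.38.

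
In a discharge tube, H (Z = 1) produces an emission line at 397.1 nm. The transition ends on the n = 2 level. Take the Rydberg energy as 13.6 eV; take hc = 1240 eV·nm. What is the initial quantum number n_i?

The photon energy is ΔE = hc/λ = 1240 / 397.1 = 3.123 eV.
With Z = 1, ΔE = 13.60 × (1/n_f² − 1/n_i²), so 1/n_f² − 1/n_i² = 0.2296.
With n_f = 2: 1/n_i² = 1/4 − 0.2296 = 0.02039, so n_i ≈ 7.00.

n_i = 7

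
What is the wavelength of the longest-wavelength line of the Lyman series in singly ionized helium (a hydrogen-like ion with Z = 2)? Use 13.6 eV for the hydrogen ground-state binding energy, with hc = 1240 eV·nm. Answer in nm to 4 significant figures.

The Lyman series terminates on n_f = 1; the first line has n_i = 1+1 = 2.
ΔE = 54.40 × (1/1² − 1/2²) = 40.80 eV.
λ = 1240 / 40.80 = 30.39 nm.

30.39 nm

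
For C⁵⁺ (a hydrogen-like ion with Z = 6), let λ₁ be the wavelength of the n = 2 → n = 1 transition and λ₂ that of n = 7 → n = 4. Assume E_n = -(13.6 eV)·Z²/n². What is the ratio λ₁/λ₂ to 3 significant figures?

0.0561

λ ∝ 1/ΔE ∝ 1/(1/n_f² − 1/n_i²), and the Z² and hc factors cancel in the ratio.
λ₁/λ₂ = (1/4² − 1/7²)/(1/1² − 1/2²) = 0.04209/0.7500 = 0.0561.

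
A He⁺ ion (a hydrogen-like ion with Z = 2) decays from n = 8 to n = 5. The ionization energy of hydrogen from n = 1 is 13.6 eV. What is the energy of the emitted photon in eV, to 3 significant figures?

The Bohr energies scale as Z², so for Z = 2: E_n = −54.40/n² eV.
E_8 = −54.40/64 = −0.8500 eV and E_5 = −54.40/25 = −2.176 eV.
The photon energy is |E_8 − E_5| = 1.33 eV.

1.33 eV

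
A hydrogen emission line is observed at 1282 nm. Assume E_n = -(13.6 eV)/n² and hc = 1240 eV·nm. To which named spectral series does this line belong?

ΔE = 1240/1282 = 0.9672 eV.
This matches 13.6 × (1/3² − 1/5²), so n_f = 3: the Paschen series.

Paschen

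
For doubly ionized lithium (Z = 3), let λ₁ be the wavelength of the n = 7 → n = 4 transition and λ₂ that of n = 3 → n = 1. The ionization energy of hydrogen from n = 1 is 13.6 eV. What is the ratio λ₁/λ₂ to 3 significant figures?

λ ∝ 1/ΔE ∝ 1/(1/n_f² − 1/n_i²), and the Z² and hc factors cancel in the ratio.
λ₁/λ₂ = (1/1² − 1/3²)/(1/4² − 1/7²) = 0.8889/0.04209 = 21.1.

21.1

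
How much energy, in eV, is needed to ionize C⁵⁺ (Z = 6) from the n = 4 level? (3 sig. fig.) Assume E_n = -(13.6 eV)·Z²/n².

30.6 eV

E_n = −13.6 Z²/n² = −489.6/n² eV for Z = 6.
E_4 = −489.6/16 = −30.6 eV, so ionization (to E = 0) requires 30.6 eV.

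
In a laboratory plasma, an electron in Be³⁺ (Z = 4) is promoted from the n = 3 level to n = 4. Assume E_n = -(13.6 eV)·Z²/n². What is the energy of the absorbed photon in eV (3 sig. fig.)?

10.6 eV

The Bohr energies scale as Z², so for Z = 4: E_n = −217.6/n² eV.
E_4 = −217.6/16 = −13.60 eV and E_3 = −217.6/9 = −24.18 eV.
The photon energy is |E_4 − E_3| = 10.6 eV.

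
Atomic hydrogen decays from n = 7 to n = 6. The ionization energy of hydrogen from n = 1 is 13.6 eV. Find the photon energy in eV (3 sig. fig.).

E_7 = −13.60/49 = −0.2776 eV and E_6 = −13.60/36 = −0.3778 eV.
The photon energy is |E_7 − E_6| = 0.100 eV.

0.100 eV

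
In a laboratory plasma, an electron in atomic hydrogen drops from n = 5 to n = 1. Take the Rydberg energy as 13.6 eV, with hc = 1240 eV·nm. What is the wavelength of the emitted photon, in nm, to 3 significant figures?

ΔE = 13.60 × (1/1² − 1/5²) = 13.60 × 0.9600 = 13.06 eV.
λ = hc/ΔE = 1240 / 13.06 = 95.0 nm.
This line belongs to the Lyman series.

95.0 nm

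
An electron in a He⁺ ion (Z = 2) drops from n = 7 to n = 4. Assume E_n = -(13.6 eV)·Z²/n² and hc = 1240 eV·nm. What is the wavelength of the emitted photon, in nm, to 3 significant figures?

542 nm

For Z = 2 the level energies scale as Z², so the effective Rydberg energy is 13.6 × 4 = 54.40 eV.
ΔE = 54.40 × (1/4² − 1/7²) = 54.40 × 0.04209 = 2.290 eV.
λ = hc/ΔE = 1240 / 2.290 = 542 nm.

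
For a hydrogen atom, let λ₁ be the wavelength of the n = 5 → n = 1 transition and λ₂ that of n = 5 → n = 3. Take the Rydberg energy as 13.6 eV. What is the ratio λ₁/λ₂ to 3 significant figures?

λ ∝ 1/ΔE ∝ 1/(1/n_f² − 1/n_i²), and the Z² and hc factors cancel in the ratio.
λ₁/λ₂ = (1/3² − 1/5²)/(1/1² − 1/5²) = 0.07111/0.9600 = 0.0741.

0.0741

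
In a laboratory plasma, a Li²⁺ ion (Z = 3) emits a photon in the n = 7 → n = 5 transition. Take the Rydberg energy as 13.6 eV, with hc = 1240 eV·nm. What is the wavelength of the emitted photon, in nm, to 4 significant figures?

517.1 nm

For Z = 3 the level energies scale as Z², so the effective Rydberg energy is 13.6 × 9 = 122.4 eV.
ΔE = 122.4 × (1/5² − 1/7²) = 122.4 × 0.01959 = 2.398 eV.
λ = hc/ΔE = 1240 / 2.398 = 517.1 nm.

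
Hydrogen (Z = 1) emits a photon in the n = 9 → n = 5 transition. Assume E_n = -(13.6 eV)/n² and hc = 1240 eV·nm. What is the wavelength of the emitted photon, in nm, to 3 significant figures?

ΔE = 13.60 × (1/5² − 1/9²) = 13.60 × 0.02765 = 0.3761 eV.
λ = hc/ΔE = 1240 / 0.3761 = 3300 nm.
This line belongs to the Pfund series.

3300 nm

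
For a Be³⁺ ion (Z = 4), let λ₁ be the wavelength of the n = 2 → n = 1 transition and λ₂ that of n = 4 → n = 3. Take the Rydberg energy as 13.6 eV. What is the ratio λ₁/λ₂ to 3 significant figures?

λ ∝ 1/ΔE ∝ 1/(1/n_f² − 1/n_i²), and the Z² and hc factors cancel in the ratio.
λ₁/λ₂ = (1/3² − 1/4²)/(1/1² − 1/2²) = 0.04861/0.7500 = 0.0648.

0.0648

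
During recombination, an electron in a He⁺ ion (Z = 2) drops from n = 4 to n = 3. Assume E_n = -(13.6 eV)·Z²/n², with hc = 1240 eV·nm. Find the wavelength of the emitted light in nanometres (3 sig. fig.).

469 nm

For Z = 2 the level energies scale as Z², so the effective Rydberg energy is 13.6 × 4 = 54.40 eV.
ΔE = 54.40 × (1/3² − 1/4²) = 54.40 × 0.04861 = 2.644 eV.
λ = hc/ΔE = 1240 / 2.644 = 469 nm.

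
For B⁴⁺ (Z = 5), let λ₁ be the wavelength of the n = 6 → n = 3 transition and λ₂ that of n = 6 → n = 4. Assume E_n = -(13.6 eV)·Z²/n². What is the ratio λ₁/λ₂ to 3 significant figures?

0.417

λ ∝ 1/ΔE ∝ 1/(1/n_f² − 1/n_i²), and the Z² and hc factors cancel in the ratio.
λ₁/λ₂ = (1/4² − 1/6²)/(1/3² − 1/6²) = 0.03472/0.08333 = 0.417.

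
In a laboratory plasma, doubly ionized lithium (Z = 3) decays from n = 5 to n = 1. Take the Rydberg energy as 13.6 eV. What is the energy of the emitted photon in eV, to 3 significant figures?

The Bohr energies scale as Z², so for Z = 3: E_n = −122.4/n² eV.
E_5 = −122.4/25 = −4.896 eV and E_1 = −122.4/1 = −122.4 eV.
The photon energy is |E_5 − E_1| = 118 eV.

118 eV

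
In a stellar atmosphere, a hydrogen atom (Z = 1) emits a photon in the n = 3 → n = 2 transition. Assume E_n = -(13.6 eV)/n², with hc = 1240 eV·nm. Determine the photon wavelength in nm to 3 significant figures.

ΔE = 13.60 × (1/2² − 1/3²) = 13.60 × 0.1389 = 1.889 eV.
λ = hc/ΔE = 1240 / 1.889 = 656 nm.

656 nm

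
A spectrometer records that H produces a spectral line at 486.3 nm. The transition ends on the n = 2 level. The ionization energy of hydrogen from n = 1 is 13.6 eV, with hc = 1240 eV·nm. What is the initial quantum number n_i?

The photon energy is ΔE = hc/λ = 1240 / 486.3 = 2.550 eV.
With Z = 1, ΔE = 13.60 × (1/n_f² − 1/n_i²), so 1/n_f² − 1/n_i² = 0.1875.
With n_f = 2: 1/n_i² = 1/4 − 0.1875 = 0.06251, so n_i ≈ 4.00.

n_i = 4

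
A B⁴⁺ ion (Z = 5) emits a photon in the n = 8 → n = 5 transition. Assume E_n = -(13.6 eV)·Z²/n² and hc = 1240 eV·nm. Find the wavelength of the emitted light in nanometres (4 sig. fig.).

For Z = 5 the level energies scale as Z², so the effective Rydberg energy is 13.6 × 25 = 340.0 eV.
ΔE = 340.0 × (1/5² − 1/8²) = 340.0 × 0.02438 = 8.288 eV.
λ = hc/ΔE = 1240 / 8.288 = 149.6 nm.

149.6 nm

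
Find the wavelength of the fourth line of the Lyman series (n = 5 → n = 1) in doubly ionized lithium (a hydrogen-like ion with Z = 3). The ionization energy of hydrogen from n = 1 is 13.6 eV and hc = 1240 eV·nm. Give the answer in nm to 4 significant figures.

10.55 nm

The Lyman series terminates on n_f = 1; the fourth line has n_i = 1+4 = 5.
ΔE = 122.4 × (1/1² − 1/5²) = 117.5 eV.
λ = 1240 / 117.5 = 10.55 nm.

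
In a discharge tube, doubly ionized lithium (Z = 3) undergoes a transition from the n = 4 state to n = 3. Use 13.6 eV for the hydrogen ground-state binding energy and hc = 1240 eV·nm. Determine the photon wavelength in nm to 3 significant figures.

For Z = 3 the level energies scale as Z², so the effective Rydberg energy is 13.6 × 9 = 122.4 eV.
ΔE = 122.4 × (1/3² − 1/4²) = 122.4 × 0.04861 = 5.950 eV.
λ = hc/ΔE = 1240 / 5.950 = 208 nm.

208 nm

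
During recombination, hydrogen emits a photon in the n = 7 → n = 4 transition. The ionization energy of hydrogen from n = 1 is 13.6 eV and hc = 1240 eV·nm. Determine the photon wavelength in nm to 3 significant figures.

ΔE = 13.60 × (1/4² − 1/7²) = 13.60 × 0.04209 = 0.5724 eV.
λ = hc/ΔE = 1240 / 0.5724 = 2170 nm.

2170 nm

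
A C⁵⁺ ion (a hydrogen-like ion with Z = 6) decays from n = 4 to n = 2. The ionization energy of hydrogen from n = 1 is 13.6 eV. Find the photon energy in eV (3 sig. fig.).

The Bohr energies scale as Z², so for Z = 6: E_n = −489.6/n² eV.
E_4 = −489.6/16 = −30.60 eV and E_2 = −489.6/4 = −122.4 eV.
The photon energy is |E_4 − E_2| = 91.8 eV.

91.8 eV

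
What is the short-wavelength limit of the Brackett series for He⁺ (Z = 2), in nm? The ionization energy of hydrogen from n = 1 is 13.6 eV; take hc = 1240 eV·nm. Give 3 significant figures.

The Brackett series has lower level n_f = 4; the series limit corresponds to n_i → ∞.
ΔE_max = 13.6 × 4 / 4² = 3.400 eV.
λ_min = 1240 / 3.400 = 365 nm.

365 nm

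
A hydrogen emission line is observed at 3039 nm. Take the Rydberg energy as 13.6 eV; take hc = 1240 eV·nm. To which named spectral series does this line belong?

Pfund

ΔE = 1240/3039 = 0.4080 eV.
This matches 13.6 × (1/5² − 1/10²), so n_f = 5: the Pfund series.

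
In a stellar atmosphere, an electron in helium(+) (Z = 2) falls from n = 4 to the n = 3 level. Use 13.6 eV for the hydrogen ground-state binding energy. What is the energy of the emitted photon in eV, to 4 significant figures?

2.644 eV

The Bohr energies scale as Z², so for Z = 2: E_n = −54.40/n² eV.
E_4 = −54.40/16 = −3.400 eV and E_3 = −54.40/9 = −6.044 eV.
The photon energy is |E_4 − E_3| = 2.644 eV.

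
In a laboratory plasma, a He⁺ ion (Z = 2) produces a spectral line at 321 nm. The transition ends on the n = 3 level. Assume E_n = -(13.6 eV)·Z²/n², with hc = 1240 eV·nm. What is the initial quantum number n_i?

The photon energy is ΔE = hc/λ = 1240 / 321 = 3.863 eV.
With Z = 2, ΔE = 54.40 × (1/n_f² − 1/n_i²), so 1/n_f² − 1/n_i² = 0.07101.
With n_f = 3: 1/n_i² = 1/9 − 0.07101 = 0.04010, so n_i ≈ 4.99.

n_i = 5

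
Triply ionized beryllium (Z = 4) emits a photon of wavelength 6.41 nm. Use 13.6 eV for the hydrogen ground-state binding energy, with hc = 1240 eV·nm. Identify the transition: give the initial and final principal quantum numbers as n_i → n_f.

The photon energy is ΔE = hc/λ = 1240 / 6.41 = 193.4 eV.
With Z = 4, ΔE = 217.6 × (1/n_f² − 1/n_i²), so 1/n_f² − 1/n_i² = 0.8890.
Trying n_f = 1 gives 1/n_i² = 0.1110, i.e. n_i ≈ 3; this pair matches.

n_i = 3, n_f = 1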